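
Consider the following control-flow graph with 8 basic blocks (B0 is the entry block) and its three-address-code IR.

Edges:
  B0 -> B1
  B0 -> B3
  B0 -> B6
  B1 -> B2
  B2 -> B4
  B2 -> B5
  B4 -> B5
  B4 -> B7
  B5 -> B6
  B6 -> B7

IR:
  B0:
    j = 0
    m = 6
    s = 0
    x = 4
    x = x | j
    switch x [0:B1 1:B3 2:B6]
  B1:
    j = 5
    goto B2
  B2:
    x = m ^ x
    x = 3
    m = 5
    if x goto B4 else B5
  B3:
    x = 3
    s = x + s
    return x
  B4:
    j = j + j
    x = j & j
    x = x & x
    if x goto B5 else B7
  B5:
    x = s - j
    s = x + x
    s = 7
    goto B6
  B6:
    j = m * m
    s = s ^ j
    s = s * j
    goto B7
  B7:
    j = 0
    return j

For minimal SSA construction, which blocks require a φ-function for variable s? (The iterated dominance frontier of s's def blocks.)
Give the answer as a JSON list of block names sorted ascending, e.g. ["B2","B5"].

Answer: ["B6", "B7"]

Derivation:
idom tree: B1←B0 B2←B1 B3←B0 B4←B2 B5←B2 B6←B0 B7←B0
Dom∩ at merges:
  B5: preds {B2,B4}: {B0,B1,B2} ∩ {B0,B1,B2,B4} = {B0,B1,B2}; idom=B2
  B6: preds {B0,B5}: {B0} ∩ {B0,B1,B2,B5} = {B0}; idom=B0
  B7: preds {B4,B6}: {B0,B1,B2,B4} ∩ {B0,B6} = {B0}; idom=B0

DF walk-up:
  join B5 pred B2: · stop@B2
  join B5 pred B4: B4 stop@B2
  join B6 pred B0: · stop@B0
  join B6 pred B5: B5→B2→B1 stop@B0
  join B7 pred B4: B4→B2→B1 stop@B0
  join B7 pred B6: B6 stop@B0
  DF(B0)=∅
  DF(B1)={B6,B7}
  DF(B2)={B6,B7}
  DF(B3)=∅
  DF(B4)={B5,B7}
  DF(B5)={B6}
  DF(B6)={B7}
  DF(B7)=∅

φ for s: defs {B0,B3,B5,B6}
  DF⁺ = {B6,B7}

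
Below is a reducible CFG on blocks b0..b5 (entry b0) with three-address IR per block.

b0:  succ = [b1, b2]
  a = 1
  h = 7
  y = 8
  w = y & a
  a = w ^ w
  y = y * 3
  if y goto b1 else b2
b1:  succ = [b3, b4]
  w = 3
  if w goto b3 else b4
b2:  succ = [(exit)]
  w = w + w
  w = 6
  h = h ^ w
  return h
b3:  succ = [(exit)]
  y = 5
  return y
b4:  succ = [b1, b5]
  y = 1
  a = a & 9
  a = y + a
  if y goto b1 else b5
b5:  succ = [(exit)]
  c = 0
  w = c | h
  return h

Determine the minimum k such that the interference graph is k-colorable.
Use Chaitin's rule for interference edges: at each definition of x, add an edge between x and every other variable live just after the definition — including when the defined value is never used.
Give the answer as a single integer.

Per-block:
  b0: def={a,h,w,y} ue=∅
  b1: def={w} ue=∅
  b2: def={h,w} ue={h,w}
  b3: def={y} ue=∅
  b4: def={a,y} ue={a}
  b5: def={c,w} ue={h}

Live sets:
  b0 li=∅ lo={a,h,w}
  b1 li={a,h} lo={a,h}
  b2 li={h,w} lo=∅
  b3 li=∅ lo=∅
  b4 li={a,h} lo={a,h}
  b5 li={h} lo=∅

Interfere edges:
  a↔{h,w,y}
  c↔{h}
  h↔{a,c,w,y}
  w↔{a,h,y}
  y↔{a,h,w}

Chromatic number:
  lower bound: {a,h,w,y} mutually conflict ⇒ χ ≥ 4
  4-colouring: c0={h}  c1={a,c}  c2={w}  c3={y}
  χ = 4

Answer: 4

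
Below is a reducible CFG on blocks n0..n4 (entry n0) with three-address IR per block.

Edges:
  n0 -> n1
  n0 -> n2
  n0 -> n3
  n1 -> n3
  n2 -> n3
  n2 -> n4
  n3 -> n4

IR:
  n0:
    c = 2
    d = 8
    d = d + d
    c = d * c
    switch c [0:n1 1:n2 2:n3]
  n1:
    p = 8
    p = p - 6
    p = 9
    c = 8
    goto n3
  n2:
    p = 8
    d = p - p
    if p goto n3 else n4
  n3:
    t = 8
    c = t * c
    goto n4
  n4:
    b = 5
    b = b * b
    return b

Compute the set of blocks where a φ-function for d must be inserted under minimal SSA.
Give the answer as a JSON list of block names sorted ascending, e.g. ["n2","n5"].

Answer: ["n3", "n4"]

Working:
idom tree: n1←n0 n2←n0 n3←n0 n4←n0
Dom at joins:
  n3: preds {n0,n1,n2}: {n0} ∩ {n0,n1} ∩ {n0,n2} = {n0}; idom=n0
  n4: preds {n2,n3}: {n0,n2} ∩ {n0,n3} = {n0}; idom=n0

DF derivation:
  n3←n0: walk · to n0
  n3←n1: walk n1 to n0
  n3←n2: walk n2 to n0
  n4←n2: walk n2 to n0
  n4←n3: walk n3 to n0
  n0 → ∅
  n1 → {n3}
  n2 → {n3,n4}
  n3 → {n4}
  n4 → ∅

φ for d: defs {n0,n2}
  DF⁺ = {n3,n4}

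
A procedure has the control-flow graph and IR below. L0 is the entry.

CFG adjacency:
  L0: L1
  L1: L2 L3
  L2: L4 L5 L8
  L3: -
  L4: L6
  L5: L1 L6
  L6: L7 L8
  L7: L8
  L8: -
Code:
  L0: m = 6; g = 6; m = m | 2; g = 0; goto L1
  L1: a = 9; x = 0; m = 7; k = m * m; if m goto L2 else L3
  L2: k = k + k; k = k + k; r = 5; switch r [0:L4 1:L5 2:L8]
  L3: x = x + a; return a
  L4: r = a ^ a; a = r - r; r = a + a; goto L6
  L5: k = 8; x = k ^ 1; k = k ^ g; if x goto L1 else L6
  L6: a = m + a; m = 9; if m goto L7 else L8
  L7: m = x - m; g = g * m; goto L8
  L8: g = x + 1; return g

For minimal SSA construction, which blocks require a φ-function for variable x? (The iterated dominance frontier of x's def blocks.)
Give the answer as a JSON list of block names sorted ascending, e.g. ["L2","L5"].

Answer: ["L1", "L6", "L8"]

Derivation:
idom tree: L1←L0 L2←L1 L3←L1 L4←L2 L5←L2 L6←L2 L7←L6 L8←L2
Dom∩ at merges:
  L1: preds {L0,L5}: {L0} ∩ {L0,L1,L2,L5} = {L0}; idom=L0
  L6: preds {L4,L5}: {L0,L1,L2,L4} ∩ {L0,L1,L2,L5} = {L0,L1,L2}; idom=L2
  L8: preds {L2,L6,L7}: {L0,L1,L2} ∩ {L0,L1,L2,L6} ∩ {L0,L1,L2,L6,L7} = {L0,L1,L2}; idom=L2

DF walk-up:
  join L1 pred L0: · stop@L0
  join L1 pred L5: L5→L2→L1 stop@L0
  join L6 pred L4: L4 stop@L2
  join L6 pred L5: L5 stop@L2
  join L8 pred L2: · stop@L2
  join L8 pred L6: L6 stop@L2
  join L8 pred L7: L7→L6 stop@L2
  L0: DF=∅
  L1: DF={L1}
  L2: DF={L1}
  L3: DF=∅
  L4: DF={L6}
  L5: DF={L1,L6}
  L6: DF={L8}
  L7: DF={L8}
  L8: DF=∅

φ for x: defs {L1,L3,L5}
  DF⁺ = {L1,L6,L8}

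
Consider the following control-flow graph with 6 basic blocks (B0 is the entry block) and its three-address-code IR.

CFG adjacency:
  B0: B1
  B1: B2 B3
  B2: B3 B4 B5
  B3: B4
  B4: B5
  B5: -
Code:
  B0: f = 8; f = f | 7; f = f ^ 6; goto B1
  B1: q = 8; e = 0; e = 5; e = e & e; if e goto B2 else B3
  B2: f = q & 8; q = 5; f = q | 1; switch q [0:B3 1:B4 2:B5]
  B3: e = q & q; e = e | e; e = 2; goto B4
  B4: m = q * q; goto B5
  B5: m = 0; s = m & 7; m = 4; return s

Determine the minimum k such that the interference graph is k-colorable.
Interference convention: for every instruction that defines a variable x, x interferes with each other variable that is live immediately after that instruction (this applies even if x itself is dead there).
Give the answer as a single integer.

Answer: 2

Derivation:
Block summaries:
  B0 def {f} use ∅
  B1 def {e,q} use ∅
  B2 def {f,q} use {q}
  B3 def {e} use {q}
  B4 def {m} use {q}
  B5 def {m,s} use ∅

Live sets:
  B0 li=∅ lo=∅
  B1 li=∅ lo={q}
  B2 li={q} lo={q}
  B3 li={q} lo={q}
  B4 li={q} lo=∅
  B5 li=∅ lo=∅

Interfere edges:
  e: {q}
  f: {q}
  m: {s}
  q: {e,f}
  s: {m}

Colouring:
  clique {e,q} ⇒ need ≥ 2
  assign e→c1 f→c1 m→c0 q→c0 s→c1 — no edge inside a register ⇒ χ ≤ 2
  χ = 2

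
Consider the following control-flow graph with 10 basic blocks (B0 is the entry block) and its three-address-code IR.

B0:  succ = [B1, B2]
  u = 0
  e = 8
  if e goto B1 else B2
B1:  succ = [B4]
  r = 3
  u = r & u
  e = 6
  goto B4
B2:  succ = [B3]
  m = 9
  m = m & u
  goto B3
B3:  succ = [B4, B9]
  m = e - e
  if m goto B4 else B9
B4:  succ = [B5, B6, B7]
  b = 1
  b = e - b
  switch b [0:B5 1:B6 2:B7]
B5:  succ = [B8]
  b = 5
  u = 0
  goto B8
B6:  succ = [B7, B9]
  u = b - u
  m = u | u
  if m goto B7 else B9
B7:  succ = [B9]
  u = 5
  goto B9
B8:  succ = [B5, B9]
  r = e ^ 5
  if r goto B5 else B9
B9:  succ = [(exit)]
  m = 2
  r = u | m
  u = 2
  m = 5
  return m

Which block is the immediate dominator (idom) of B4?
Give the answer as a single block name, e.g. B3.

Answer: B0

Derivation:
idom tree: B1←B0 B2←B0 B3←B2 B4←B0 B5←B4 B6←B4 B7←B4 B8←B5 B9←B0
Dom∩ at merges:
  B4: preds {B1,B3}: {B0,B1} ∩ {B0,B2,B3} = {B0}; idom=B0
  B5: preds {B4,B8}: {B0,B4} ∩ {B0,B4,B5,B8} = {B0,B4}; idom=B4
  B7: preds {B4,B6}: {B0,B4} ∩ {B0,B4,B6} = {B0,B4}; idom=B4
  B9: preds {B3,B6,B7,B8}: {B0,B2,B3} ∩ {B0,B4,B6} ∩ {B0,B4,B7} ∩ {B0,B4,B5,B8} = {B0}; idom=B0

idom(B4) = B0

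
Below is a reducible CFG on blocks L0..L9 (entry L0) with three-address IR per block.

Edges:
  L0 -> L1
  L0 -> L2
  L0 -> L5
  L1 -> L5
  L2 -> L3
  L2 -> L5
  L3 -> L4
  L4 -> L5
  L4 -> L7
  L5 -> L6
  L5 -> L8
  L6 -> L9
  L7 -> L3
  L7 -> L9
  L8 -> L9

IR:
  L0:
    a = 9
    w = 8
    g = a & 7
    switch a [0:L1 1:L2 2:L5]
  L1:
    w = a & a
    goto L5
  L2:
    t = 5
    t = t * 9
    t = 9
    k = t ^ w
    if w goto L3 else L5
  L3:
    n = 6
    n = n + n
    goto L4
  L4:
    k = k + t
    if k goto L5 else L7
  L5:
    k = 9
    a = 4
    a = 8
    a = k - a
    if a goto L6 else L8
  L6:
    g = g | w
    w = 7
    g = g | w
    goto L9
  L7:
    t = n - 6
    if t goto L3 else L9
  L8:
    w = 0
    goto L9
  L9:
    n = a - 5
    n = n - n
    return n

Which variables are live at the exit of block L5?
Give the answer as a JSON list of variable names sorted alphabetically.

Block summaries:
  L0: def={a,g,w} ue=∅
  L1: def={w} ue={a}
  L2: def={k,t} ue={w}
  L3: def={n} ue=∅
  L4: def={k} ue={k,t}
  L5: def={a,k} ue=∅
  L6: def={g,w} ue={g,w}
  L7: def={t} ue={n}
  L8: def={w} ue=∅
  L9: def={n} ue={a}

Liveness:
  live L0: ∅→{a,g,w}
  live L1: {a,g}→{g,w}
  live L2: {a,g,w}→{a,g,k,t,w}
  live L3: {a,g,k,t,w}→{a,g,k,n,t,w}
  live L4: {a,g,k,n,t,w}→{a,g,k,n,w}
  live L5: {g,w}→{a,g,w}
  live L6: {a,g,w}→{a}
  live L7: {a,g,k,n,w}→{a,g,k,t,w}
  live L8: {a}→{a}
  live L9: {a}→∅

live-out(L5) = ["a", "g", "w"]

Answer: ["a", "g", "w"]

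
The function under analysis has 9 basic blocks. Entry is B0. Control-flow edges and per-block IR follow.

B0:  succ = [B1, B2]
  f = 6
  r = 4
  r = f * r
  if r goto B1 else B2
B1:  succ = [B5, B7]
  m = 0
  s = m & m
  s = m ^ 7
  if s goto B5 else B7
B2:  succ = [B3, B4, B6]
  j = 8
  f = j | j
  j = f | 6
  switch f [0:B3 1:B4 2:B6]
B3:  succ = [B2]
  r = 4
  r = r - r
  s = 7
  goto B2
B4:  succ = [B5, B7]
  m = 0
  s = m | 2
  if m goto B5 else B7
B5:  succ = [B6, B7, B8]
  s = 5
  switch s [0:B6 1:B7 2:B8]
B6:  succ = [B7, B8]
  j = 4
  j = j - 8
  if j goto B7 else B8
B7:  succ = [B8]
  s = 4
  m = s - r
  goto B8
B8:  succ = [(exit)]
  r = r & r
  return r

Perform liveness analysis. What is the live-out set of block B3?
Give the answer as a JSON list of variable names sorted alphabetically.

Per-block:
  B0 def {f,r} use ∅
  B1 def {m,s} use ∅
  B2 def {f,j} use ∅
  B3 def {r,s} use ∅
  B4 def {m,s} use ∅
  B5 def {s} use ∅
  B6 def {j} use ∅
  B7 def {m,s} use {r}
  B8 def {r} use {r}

Live sets:
  live B0: ∅→{r}
  live B1: {r}→{r}
  live B2: {r}→{r}
  live B3: ∅→{r}
  live B4: {r}→{r}
  live B5: {r}→{r}
  live B6: {r}→{r}
  live B7: {r}→{r}
  live B8: {r}→∅

live-out(B3) = ["r"]

Answer: ["r"]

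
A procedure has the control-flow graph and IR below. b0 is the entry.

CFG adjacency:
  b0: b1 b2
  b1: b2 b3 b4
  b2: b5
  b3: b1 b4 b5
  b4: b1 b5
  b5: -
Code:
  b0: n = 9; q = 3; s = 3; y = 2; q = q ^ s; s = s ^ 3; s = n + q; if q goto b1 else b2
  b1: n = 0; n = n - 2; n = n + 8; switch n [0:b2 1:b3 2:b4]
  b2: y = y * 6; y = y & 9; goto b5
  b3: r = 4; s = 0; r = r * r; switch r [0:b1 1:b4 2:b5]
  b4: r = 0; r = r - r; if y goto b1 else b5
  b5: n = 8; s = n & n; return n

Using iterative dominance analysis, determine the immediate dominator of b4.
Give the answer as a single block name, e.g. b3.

Answer: b1

Working:
idom tree: b1←b0 b2←b0 b3←b1 b4←b1 b5←b0
Join-block Dom:
  b1: preds {b0,b3,b4}: {b0} ∩ {b0,b1,b3} ∩ {b0,b1,b4} = {b0}; idom=b0
  b2: preds {b0,b1}: {b0} ∩ {b0,b1} = {b0}; idom=b0
  b4: preds {b1,b3}: {b0,b1} ∩ {b0,b1,b3} = {b0,b1}; idom=b1
  b5: preds {b2,b3,b4}: {b0,b2} ∩ {b0,b1,b3} ∩ {b0,b1,b4} = {b0}; idom=b0

idom(b4) = b1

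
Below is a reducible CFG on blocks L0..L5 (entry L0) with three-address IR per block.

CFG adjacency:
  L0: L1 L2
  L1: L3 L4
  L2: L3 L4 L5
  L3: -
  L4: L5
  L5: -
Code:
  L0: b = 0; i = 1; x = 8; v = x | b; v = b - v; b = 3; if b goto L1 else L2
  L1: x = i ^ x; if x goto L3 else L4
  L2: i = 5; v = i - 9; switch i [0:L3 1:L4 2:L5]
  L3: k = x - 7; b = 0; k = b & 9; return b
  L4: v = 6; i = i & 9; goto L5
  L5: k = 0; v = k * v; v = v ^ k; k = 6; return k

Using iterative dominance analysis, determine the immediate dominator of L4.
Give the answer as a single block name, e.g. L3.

Answer: L0

Derivation:
idom tree: L1←L0 L2←L0 L3←L0 L4←L0 L5←L0
Join-block Dom:
  L3: preds {L1,L2}: {L0,L1} ∩ {L0,L2} = {L0}; idom=L0
  L4: preds {L1,L2}: {L0,L1} ∩ {L0,L2} = {L0}; idom=L0
  L5: preds {L2,L4}: {L0,L2} ∩ {L0,L4} = {L0}; idom=L0

idom(L4) = L0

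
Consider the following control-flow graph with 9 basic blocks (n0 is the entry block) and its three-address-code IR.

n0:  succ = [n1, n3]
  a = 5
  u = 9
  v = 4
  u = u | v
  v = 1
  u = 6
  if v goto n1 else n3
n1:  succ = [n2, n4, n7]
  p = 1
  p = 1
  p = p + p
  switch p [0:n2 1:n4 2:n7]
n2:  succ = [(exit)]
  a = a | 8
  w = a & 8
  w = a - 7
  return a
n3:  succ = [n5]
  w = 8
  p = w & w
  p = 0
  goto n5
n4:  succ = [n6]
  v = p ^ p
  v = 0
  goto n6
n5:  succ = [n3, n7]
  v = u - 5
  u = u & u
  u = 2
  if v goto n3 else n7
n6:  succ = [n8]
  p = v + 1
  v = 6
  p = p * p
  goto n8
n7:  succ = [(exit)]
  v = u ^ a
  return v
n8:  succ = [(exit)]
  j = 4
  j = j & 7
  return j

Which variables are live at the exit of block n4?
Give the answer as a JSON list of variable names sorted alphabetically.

def/use:
  n0 def {a,u,v} use ∅
  n1 def {p} use ∅
  n2 def {a,w} use {a}
  n3 def {p,w} use ∅
  n4 def {v} use {p}
  n5 def {u,v} use {u}
  n6 def {p,v} use {v}
  n7 def {v} use {a,u}
  n8 def {j} use ∅

Backward fixpoint:
  n0 li=∅ lo={a,u}
  n1 li={a,u} lo={a,p,u}
  n2 li={a} lo=∅
  n3 li={a,u} lo={a,u}
  n4 li={p} lo={v}
  n5 li={a,u} lo={a,u}
  n6 li={v} lo=∅
  n7 li={a,u} lo=∅
  n8 li=∅ lo=∅

live-out(n4) = ["v"]

Answer: ["v"]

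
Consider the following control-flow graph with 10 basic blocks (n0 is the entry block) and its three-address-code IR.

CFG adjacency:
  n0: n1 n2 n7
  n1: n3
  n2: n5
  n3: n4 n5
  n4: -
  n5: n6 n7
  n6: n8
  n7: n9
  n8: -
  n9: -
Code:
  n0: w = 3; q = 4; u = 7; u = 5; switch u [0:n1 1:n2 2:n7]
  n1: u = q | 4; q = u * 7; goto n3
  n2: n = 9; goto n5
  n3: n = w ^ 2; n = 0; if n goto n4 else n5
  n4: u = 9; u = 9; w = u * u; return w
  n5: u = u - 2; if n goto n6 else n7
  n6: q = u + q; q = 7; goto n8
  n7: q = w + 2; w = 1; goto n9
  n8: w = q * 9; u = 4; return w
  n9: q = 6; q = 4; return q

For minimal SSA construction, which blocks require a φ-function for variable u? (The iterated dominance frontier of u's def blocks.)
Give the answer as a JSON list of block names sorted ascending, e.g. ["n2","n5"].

Answer: ["n5", "n7"]

Derivation:
idom tree: n1←n0 n2←n0 n3←n1 n4←n3 n5←n0 n6←n5 n7←n0 n8←n6 n9←n7
Dom at joins:
  n5: preds {n2,n3}: {n0,n2} ∩ {n0,n1,n3} = {n0}; idom=n0
  n7: preds {n0,n5}: {n0} ∩ {n0,n5} = {n0}; idom=n0

DF derivation:
  join n5 pred n2: n2 stop@n0
  join n5 pred n3: n3→n1 stop@n0
  join n7 pred n0: · stop@n0
  join n7 pred n5: n5 stop@n0
  DF(n0)=∅
  DF(n1)={n5}
  DF(n2)={n5}
  DF(n3)={n5}
  DF(n4)=∅
  DF(n5)={n7}
  DF(n6)=∅
  DF(n7)=∅
  DF(n8)=∅
  DF(n9)=∅

φ for u: defs {n0,n1,n4,n5,n8}
  DF⁺ = {n5,n7}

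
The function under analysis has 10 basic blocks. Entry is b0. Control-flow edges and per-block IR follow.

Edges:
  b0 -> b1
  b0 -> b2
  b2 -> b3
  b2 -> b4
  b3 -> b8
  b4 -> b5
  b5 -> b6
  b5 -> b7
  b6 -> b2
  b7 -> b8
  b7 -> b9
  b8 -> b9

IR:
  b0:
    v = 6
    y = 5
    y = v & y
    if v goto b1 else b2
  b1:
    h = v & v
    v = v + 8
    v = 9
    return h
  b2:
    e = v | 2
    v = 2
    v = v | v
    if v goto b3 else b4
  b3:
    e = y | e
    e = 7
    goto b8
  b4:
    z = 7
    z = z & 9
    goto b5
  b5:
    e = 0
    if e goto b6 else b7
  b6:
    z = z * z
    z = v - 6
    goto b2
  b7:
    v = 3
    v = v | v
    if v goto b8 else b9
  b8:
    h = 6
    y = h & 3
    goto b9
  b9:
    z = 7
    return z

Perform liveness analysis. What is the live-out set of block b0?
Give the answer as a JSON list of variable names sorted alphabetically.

Answer: ["v", "y"]

Derivation:
Block summaries:
  b0: {v,y} / ∅
  b1: {h,v} / {v}
  b2: {e,v} / {v}
  b3: {e} / {e,y}
  b4: {z} / ∅
  b5: {e} / ∅
  b6: {z} / {v,z}
  b7: {v} / ∅
  b8: {h,y} / ∅
  b9: {z} / ∅

Backward fixpoint:
  live b0: ∅→{v,y}
  live b1: {v}→∅
  live b2: {v,y}→{e,v,y}
  live b3: {e,y}→∅
  live b4: {v,y}→{v,y,z}
  live b5: {v,y,z}→{v,y,z}
  live b6: {v,y,z}→{v,y}
  live b7: ∅→∅
  live b8: ∅→∅
  live b9: ∅→∅

live-out(b0) = ["v", "y"]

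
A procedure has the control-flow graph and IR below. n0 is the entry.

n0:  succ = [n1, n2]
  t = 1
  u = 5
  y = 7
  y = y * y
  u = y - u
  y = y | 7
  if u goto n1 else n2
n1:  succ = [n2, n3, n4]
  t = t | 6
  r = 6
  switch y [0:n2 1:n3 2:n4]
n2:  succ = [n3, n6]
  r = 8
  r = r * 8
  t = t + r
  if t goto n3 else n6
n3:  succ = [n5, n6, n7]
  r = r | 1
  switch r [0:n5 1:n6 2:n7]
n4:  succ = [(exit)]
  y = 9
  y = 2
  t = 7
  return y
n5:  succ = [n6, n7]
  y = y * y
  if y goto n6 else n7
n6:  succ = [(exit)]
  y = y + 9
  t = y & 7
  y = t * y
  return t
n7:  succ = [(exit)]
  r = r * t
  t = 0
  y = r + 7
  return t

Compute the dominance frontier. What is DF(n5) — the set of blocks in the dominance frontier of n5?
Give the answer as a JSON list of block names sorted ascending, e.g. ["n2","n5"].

Answer: ["n6", "n7"]

Working:
idom tree: n1←n0 n2←n0 n3←n0 n4←n1 n5←n3 n6←n0 n7←n3
Dom at joins:
  n2: preds {n0,n1}: {n0} ∩ {n0,n1} = {n0}; idom=n0
  n3: preds {n1,n2}: {n0,n1} ∩ {n0,n2} = {n0}; idom=n0
  n6: preds {n2,n3,n5}: {n0,n2} ∩ {n0,n3} ∩ {n0,n3,n5} = {n0}; idom=n0
  n7: preds {n3,n5}: {n0,n3} ∩ {n0,n3,n5} = {n0,n3}; idom=n3

DF walk-up:
  join n2 pred n0: · stop@n0
  join n2 pred n1: n1 stop@n0
  join n3 pred n1: n1 stop@n0
  join n3 pred n2: n2 stop@n0
  join n6 pred n2: n2 stop@n0
  join n6 pred n3: n3 stop@n0
  join n6 pred n5: n5→n3 stop@n0
  join n7 pred n3: · stop@n3
  join n7 pred n5: n5 stop@n3
  DF(n0)=∅
  DF(n1)={n2,n3}
  DF(n2)={n3,n6}
  DF(n3)={n6}
  DF(n4)=∅
  DF(n5)={n6,n7}
  DF(n6)=∅
  DF(n7)=∅

DF(n5) = ["n6", "n7"]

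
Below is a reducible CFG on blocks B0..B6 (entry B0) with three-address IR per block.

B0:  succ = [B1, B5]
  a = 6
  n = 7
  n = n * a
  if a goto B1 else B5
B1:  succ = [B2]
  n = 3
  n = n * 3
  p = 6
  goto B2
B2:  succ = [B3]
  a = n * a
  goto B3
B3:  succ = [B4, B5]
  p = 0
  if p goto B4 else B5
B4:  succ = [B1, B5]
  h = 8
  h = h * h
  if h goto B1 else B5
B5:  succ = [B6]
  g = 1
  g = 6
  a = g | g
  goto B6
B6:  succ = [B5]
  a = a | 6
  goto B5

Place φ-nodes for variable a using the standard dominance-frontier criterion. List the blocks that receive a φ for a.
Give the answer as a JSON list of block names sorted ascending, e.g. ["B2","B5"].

Answer: ["B1", "B5"]

Analysis:
idom tree: B1←B0 B2←B1 B3←B2 B4←B3 B5←B0 B6←B5
Join-block Dom:
  B1: preds {B0,B4}: {B0} ∩ {B0,B1,B2,B3,B4} = {B0}; idom=B0
  B5: preds {B0,B3,B4,B6}: {B0} ∩ {B0,B1,B2,B3} ∩ {B0,B1,B2,B3,B4} ∩ {B0,B5,B6} = {B0}; idom=B0

DF derivation:
  join B1 pred B0: · stop@B0
  join B1 pred B4: B4→B3→B2→B1 stop@B0
  join B5 pred B0: · stop@B0
  join B5 pred B3: B3→B2→B1 stop@B0
  join B5 pred B4: B4→B3→B2→B1 stop@B0
  join B5 pred B6: B6→B5 stop@B0
  DF(B0)=∅
  DF(B1)={B1,B5}
  DF(B2)={B1,B5}
  DF(B3)={B1,B5}
  DF(B4)={B1,B5}
  DF(B5)={B5}
  DF(B6)={B5}

φ for a: defs {B0,B2,B5,B6}
  DF⁺ = {B1,B5}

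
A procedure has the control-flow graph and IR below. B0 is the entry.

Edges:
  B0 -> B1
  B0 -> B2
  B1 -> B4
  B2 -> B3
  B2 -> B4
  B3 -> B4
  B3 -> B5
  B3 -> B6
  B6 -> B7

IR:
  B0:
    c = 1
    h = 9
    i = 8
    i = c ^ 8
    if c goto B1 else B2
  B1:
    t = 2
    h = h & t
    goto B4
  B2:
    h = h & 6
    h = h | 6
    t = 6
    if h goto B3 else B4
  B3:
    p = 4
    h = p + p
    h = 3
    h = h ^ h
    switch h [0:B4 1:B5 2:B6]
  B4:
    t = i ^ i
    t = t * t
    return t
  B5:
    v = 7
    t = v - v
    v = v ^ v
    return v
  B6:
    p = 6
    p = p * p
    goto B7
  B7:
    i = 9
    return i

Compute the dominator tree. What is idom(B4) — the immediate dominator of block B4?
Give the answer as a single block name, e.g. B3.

Answer: B0

Analysis:
idom tree: B1←B0 B2←B0 B3←B2 B4←B0 B5←B3 B6←B3 B7←B6
Join-block Dom:
  B4: preds {B1,B2,B3}: {B0,B1} ∩ {B0,B2} ∩ {B0,B2,B3} = {B0}; idom=B0

idom(B4) = B0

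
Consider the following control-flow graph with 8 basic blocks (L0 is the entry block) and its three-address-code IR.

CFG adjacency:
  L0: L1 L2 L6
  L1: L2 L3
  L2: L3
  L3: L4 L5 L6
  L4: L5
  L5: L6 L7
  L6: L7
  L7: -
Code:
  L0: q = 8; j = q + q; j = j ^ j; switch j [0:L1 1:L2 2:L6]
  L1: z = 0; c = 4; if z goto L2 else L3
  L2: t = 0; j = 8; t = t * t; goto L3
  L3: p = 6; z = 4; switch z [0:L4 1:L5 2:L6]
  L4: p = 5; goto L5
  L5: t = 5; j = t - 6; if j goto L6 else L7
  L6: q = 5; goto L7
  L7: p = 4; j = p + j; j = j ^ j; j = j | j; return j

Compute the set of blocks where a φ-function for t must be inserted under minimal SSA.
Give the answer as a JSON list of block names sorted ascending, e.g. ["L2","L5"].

Answer: ["L3", "L6", "L7"]

Derivation:
idom tree: L1←L0 L2←L0 L3←L0 L4←L3 L5←L3 L6←L0 L7←L0
Join-block Dom:
  L2: preds {L0,L1}: {L0} ∩ {L0,L1} = {L0}; idom=L0
  L3: preds {L1,L2}: {L0,L1} ∩ {L0,L2} = {L0}; idom=L0
  L5: preds {L3,L4}: {L0,L3} ∩ {L0,L3,L4} = {L0,L3}; idom=L3
  L6: preds {L0,L3,L5}: {L0} ∩ {L0,L3} ∩ {L0,L3,L5} = {L0}; idom=L0
  L7: preds {L5,L6}: {L0,L3,L5} ∩ {L0,L6} = {L0}; idom=L0

DF walk-up:
  join L2 pred L0: · stop@L0
  join L2 pred L1: L1 stop@L0
  join L3 pred L1: L1 stop@L0
  join L3 pred L2: L2 stop@L0
  join L5 pred L3: · stop@L3
  join L5 pred L4: L4 stop@L3
  join L6 pred L0: · stop@L0
  join L6 pred L3: L3 stop@L0
  join L6 pred L5: L5→L3 stop@L0
  join L7 pred L5: L5→L3 stop@L0
  join L7 pred L6: L6 stop@L0
  L0: DF=∅
  L1: DF={L2,L3}
  L2: DF={L3}
  L3: DF={L6,L7}
  L4: DF={L5}
  L5: DF={L6,L7}
  L6: DF={L7}
  L7: DF=∅

φ for t: defs {L2,L5}
  DF⁺ = {L3,L6,L7}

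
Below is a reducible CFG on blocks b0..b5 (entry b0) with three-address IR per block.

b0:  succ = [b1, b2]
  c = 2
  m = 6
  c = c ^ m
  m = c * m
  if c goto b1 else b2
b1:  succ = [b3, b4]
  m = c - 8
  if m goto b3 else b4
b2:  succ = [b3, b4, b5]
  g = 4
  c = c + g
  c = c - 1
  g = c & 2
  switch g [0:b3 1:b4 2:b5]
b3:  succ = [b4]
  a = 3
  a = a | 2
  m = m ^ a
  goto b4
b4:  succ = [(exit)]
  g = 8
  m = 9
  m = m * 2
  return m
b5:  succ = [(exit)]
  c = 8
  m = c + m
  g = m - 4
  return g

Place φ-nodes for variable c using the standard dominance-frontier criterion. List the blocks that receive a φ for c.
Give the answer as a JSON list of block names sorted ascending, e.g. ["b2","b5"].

Answer: ["b3", "b4"]

Working:
idom tree: b1←b0 b2←b0 b3←b0 b4←b0 b5←b2
Dom∩ at merges:
  b3: preds {b1,b2}: {b0,b1} ∩ {b0,b2} = {b0}; idom=b0
  b4: preds {b1,b2,b3}: {b0,b1} ∩ {b0,b2} ∩ {b0,b3} = {b0}; idom=b0

DF derivation:
  join b3 pred b1: b1 stop@b0
  join b3 pred b2: b2 stop@b0
  join b4 pred b1: b1 stop@b0
  join b4 pred b2: b2 stop@b0
  join b4 pred b3: b3 stop@b0
  b0: DF=∅
  b1: DF={b3,b4}
  b2: DF={b3,b4}
  b3: DF={b4}
  b4: DF=∅
  b5: DF=∅

φ for c: defs {b0,b2,b5}
  DF⁺ = {b3,b4}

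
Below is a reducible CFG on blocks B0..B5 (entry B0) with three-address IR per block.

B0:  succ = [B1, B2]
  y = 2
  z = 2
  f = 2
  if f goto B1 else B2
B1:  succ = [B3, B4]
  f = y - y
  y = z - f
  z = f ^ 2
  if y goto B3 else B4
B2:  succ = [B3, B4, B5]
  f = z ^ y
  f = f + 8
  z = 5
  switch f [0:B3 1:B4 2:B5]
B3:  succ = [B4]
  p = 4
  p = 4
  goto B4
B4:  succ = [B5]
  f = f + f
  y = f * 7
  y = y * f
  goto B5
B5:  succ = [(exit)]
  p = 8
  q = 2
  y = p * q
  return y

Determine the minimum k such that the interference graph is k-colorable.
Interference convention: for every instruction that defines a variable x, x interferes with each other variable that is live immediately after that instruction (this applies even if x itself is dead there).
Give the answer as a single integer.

def/use:
  B0: def={f,y,z} ue=∅
  B1: def={f,y,z} ue={y,z}
  B2: def={f,z} ue={y,z}
  B3: def={p} ue=∅
  B4: def={f,y} ue={f}
  B5: def={p,q,y} ue=∅

Liveness:
  B0 li=∅ lo={y,z}
  B1 li={y,z} lo={f}
  B2 li={y,z} lo={f}
  B3 li={f} lo={f}
  B4 li={f} lo=∅
  B5 li=∅ lo=∅

Conflict graph:
  f↔{p,y,z}
  p↔{f,q}
  q↔{p}
  y↔{f,z}
  z↔{f,y}

Colouring:
  {f,y,z} pairwise interfere (3-clique) ⇒ χ ≥ 3
  3-colouring: R0={f,q}  R1={p,y}  R2={z}
  χ = 3

Answer: 3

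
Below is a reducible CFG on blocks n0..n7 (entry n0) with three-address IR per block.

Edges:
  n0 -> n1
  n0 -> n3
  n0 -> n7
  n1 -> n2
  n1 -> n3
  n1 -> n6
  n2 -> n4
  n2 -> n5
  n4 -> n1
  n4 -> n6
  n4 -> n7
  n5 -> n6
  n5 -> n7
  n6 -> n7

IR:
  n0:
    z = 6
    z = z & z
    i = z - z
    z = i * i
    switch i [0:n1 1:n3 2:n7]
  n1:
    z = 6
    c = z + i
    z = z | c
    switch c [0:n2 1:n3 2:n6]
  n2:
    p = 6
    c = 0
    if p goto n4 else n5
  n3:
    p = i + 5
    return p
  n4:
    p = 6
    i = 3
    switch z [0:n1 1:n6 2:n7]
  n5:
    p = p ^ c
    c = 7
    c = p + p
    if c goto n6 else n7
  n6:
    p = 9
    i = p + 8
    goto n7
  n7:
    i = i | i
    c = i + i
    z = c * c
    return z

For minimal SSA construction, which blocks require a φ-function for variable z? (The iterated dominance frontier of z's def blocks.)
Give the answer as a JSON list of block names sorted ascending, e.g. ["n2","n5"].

idom tree: n1←n0 n2←n1 n3←n0 n4←n2 n5←n2 n6←n1 n7←n0
Dom at joins:
  n1: preds {n0,n4}: {n0} ∩ {n0,n1,n2,n4} = {n0}; idom=n0
  n3: preds {n0,n1}: {n0} ∩ {n0,n1} = {n0}; idom=n0
  n6: preds {n1,n4,n5}: {n0,n1} ∩ {n0,n1,n2,n4} ∩ {n0,n1,n2,n5} = {n0,n1}; idom=n1
  n7: preds {n0,n4,n5,n6}: {n0} ∩ {n0,n1,n2,n4} ∩ {n0,n1,n2,n5} ∩ {n0,n1,n6} = {n0}; idom=n0

Frontier:
  n1←n0: walk · to n0
  n1←n4: walk n4→n2→n1 to n0
  n3←n0: walk · to n0
  n3←n1: walk n1 to n0
  n6←n1: walk · to n1
  n6←n4: walk n4→n2 to n1
  n6←n5: walk n5→n2 to n1
  n7←n0: walk · to n0
  n7←n4: walk n4→n2→n1 to n0
  n7←n5: walk n5→n2→n1 to n0
  n7←n6: walk n6→n1 to n0
  n0: DF=∅
  n1: DF={n1,n3,n7}
  n2: DF={n1,n6,n7}
  n3: DF=∅
  n4: DF={n1,n6,n7}
  n5: DF={n6,n7}
  n6: DF={n7}
  n7: DF=∅

φ for z: defs {n0,n1,n7}
  DF⁺ = {n1,n3,n7}

Answer: ["n1", "n3", "n7"]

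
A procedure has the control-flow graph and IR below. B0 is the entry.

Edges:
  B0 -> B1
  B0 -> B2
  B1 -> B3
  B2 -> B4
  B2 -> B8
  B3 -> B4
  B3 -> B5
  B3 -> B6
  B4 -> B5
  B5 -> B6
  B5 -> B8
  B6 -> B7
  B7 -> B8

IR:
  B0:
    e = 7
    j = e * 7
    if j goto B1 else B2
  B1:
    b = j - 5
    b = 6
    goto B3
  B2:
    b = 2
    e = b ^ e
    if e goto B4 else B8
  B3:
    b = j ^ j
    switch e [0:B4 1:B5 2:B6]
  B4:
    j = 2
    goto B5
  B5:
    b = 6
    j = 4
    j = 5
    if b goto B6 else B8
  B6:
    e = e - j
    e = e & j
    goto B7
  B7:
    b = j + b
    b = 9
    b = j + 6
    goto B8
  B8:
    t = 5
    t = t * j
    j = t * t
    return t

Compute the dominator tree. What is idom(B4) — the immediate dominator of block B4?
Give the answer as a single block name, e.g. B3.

Answer: B0

Derivation:
idom tree: B1←B0 B2←B0 B3←B1 B4←B0 B5←B0 B6←B0 B7←B6 B8←B0
Join-block Dom:
  B4: preds {B2,B3}: {B0,B2} ∩ {B0,B1,B3} = {B0}; idom=B0
  B5: preds {B3,B4}: {B0,B1,B3} ∩ {B0,B4} = {B0}; idom=B0
  B6: preds {B3,B5}: {B0,B1,B3} ∩ {B0,B5} = {B0}; idom=B0
  B8: preds {B2,B5,B7}: {B0,B2} ∩ {B0,B5} ∩ {B0,B6,B7} = {B0}; idom=B0

idom(B4) = B0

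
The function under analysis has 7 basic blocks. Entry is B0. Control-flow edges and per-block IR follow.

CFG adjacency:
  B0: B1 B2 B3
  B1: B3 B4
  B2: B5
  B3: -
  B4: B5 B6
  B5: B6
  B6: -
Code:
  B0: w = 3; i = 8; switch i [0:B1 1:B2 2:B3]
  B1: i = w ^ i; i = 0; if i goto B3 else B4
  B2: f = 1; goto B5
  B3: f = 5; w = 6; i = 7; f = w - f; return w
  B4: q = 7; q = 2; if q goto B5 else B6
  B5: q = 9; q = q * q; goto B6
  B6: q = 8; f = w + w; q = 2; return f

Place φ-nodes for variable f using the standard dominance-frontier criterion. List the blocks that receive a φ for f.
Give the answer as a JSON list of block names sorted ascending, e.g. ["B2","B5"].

idom tree: B1←B0 B2←B0 B3←B0 B4←B1 B5←B0 B6←B0
Dom at joins:
  B3: preds {B0,B1}: {B0} ∩ {B0,B1} = {B0}; idom=B0
  B5: preds {B2,B4}: {B0,B2} ∩ {B0,B1,B4} = {B0}; idom=B0
  B6: preds {B4,B5}: {B0,B1,B4} ∩ {B0,B5} = {B0}; idom=B0

DF walk-up:
  join B3 pred B0: · stop@B0
  join B3 pred B1: B1 stop@B0
  join B5 pred B2: B2 stop@B0
  join B5 pred B4: B4→B1 stop@B0
  join B6 pred B4: B4→B1 stop@B0
  join B6 pred B5: B5 stop@B0
  DF(B0)=∅
  DF(B1)={B3,B5,B6}
  DF(B2)={B5}
  DF(B3)=∅
  DF(B4)={B5,B6}
  DF(B5)={B6}
  DF(B6)=∅

φ for f: defs {B2,B3,B6}
  DF⁺ = {B5,B6}

Answer: ["B5", "B6"]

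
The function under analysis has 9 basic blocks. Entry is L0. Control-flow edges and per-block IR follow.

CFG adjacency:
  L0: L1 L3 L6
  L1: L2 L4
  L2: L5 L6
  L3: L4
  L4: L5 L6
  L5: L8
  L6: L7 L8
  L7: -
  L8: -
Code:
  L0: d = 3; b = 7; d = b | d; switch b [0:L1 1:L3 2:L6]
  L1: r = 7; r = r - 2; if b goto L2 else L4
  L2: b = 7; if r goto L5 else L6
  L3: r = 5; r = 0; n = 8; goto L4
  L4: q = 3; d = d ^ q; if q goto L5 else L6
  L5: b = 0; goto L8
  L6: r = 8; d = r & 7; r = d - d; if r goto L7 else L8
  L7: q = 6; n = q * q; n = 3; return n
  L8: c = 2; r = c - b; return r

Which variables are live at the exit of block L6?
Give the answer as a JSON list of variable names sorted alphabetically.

Answer: ["b"]

Analysis:
Block summaries:
  L0: {b,d} / ∅
  L1: {r} / {b}
  L2: {b} / {r}
  L3: {n,r} / ∅
  L4: {d,q} / {d}
  L5: {b} / ∅
  L6: {d,r} / ∅
  L7: {n,q} / ∅
  L8: {c,r} / {b}

Backward fixpoint:
  live L0: ∅→{b,d}
  live L1: {b,d}→{b,d,r}
  live L2: {r}→{b}
  live L3: {b,d}→{b,d}
  live L4: {b,d}→{b}
  live L5: ∅→{b}
  live L6: {b}→{b}
  live L7: ∅→∅
  live L8: {b}→∅

live-out(L6) = ["b"]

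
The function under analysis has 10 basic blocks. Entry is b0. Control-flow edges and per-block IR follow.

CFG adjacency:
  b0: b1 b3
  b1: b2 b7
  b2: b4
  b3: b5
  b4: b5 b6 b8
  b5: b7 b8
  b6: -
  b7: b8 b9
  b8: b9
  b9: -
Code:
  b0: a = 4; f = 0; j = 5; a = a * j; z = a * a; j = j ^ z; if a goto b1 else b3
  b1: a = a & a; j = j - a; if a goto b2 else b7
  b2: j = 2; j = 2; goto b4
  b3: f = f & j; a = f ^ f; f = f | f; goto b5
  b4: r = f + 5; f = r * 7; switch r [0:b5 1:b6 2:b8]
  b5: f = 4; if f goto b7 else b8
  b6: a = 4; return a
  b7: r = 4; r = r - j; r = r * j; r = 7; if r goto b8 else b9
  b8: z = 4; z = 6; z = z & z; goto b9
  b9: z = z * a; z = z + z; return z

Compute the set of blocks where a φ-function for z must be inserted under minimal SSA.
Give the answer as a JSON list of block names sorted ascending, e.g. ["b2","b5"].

Answer: ["b9"]

Derivation:
idom tree: b1←b0 b2←b1 b3←b0 b4←b2 b5←b0 b6←b4 b7←b0 b8←b0 b9←b0
Join-block Dom:
  b5: preds {b3,b4}: {b0,b3} ∩ {b0,b1,b2,b4} = {b0}; idom=b0
  b7: preds {b1,b5}: {b0,b1} ∩ {b0,b5} = {b0}; idom=b0
  b8: preds {b4,b5,b7}: {b0,b1,b2,b4} ∩ {b0,b5} ∩ {b0,b7} = {b0}; idom=b0
  b9: preds {b7,b8}: {b0,b7} ∩ {b0,b8} = {b0}; idom=b0

Frontier:
  join b5 pred b3: b3 stop@b0
  join b5 pred b4: b4→b2→b1 stop@b0
  join b7 pred b1: b1 stop@b0
  join b7 pred b5: b5 stop@b0
  join b8 pred b4: b4→b2→b1 stop@b0
  join b8 pred b5: b5 stop@b0
  join b8 pred b7: b7 stop@b0
  join b9 pred b7: b7 stop@b0
  join b9 pred b8: b8 stop@b0
  DF(b0)=∅
  DF(b1)={b5,b7,b8}
  DF(b2)={b5,b8}
  DF(b3)={b5}
  DF(b4)={b5,b8}
  DF(b5)={b7,b8}
  DF(b6)=∅
  DF(b7)={b8,b9}
  DF(b8)={b9}
  DF(b9)=∅

φ for z: defs {b0,b8,b9}
  DF⁺ = {b9}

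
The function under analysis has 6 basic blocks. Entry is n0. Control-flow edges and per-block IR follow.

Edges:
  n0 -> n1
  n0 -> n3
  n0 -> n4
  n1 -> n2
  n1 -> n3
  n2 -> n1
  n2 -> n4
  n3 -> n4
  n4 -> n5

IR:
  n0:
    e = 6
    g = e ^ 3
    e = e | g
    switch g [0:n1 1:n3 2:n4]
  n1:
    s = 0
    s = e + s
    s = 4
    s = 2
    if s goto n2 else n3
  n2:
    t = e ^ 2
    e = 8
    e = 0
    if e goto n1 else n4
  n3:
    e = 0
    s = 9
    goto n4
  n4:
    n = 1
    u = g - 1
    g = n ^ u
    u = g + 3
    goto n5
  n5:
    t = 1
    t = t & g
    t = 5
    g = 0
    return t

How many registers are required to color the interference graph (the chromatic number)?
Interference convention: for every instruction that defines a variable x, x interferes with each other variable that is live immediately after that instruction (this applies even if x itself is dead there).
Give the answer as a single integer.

Answer: 3

Working:
Block summaries:
  n0 def {e,g} use ∅
  n1 def {s} use {e}
  n2 def {e,t} use {e}
  n3 def {e,s} use ∅
  n4 def {g,n,u} use {g}
  n5 def {g,t} use {g}

Liveness:
  n0 li=∅ lo={e,g}
  n1 li={e,g} lo={e,g}
  n2 li={e,g} lo={e,g}
  n3 li={g} lo={g}
  n4 li={g} lo={g}
  n5 li={g} lo=∅

Conflict graph:
  e↔{g,s}
  g↔{e,n,s,t,u}
  n↔{g,u}
  s↔{e,g}
  t↔{g}
  u↔{g,n}

Registers:
  clique {e,g,s} ⇒ need ≥ 3
  assign e→R1 g→R0 n→R1 s→R2 t→R1 u→R2 — no edge inside a register ⇒ χ ≤ 3
  χ = 3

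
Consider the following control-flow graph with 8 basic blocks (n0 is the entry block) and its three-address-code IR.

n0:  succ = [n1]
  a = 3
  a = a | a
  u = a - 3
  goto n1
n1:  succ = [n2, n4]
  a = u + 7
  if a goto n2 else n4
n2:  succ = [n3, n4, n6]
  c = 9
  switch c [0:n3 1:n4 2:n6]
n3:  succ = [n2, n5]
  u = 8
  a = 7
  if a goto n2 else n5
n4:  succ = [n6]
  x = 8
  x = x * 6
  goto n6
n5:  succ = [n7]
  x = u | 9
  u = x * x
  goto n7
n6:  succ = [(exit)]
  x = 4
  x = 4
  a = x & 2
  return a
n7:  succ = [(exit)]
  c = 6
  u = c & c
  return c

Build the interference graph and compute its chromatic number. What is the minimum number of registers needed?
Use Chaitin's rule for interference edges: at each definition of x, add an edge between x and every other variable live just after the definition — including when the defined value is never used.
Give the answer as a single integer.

Answer: 2

Analysis:
def/use:
  n0 def {a,u} use ∅
  n1 def {a} use {u}
  n2 def {c} use ∅
  n3 def {a,u} use ∅
  n4 def {x} use ∅
  n5 def {u,x} use {u}
  n6 def {a,x} use ∅
  n7 def {c,u} use ∅

Liveness:
  live n0: ∅→{u}
  live n1: {u}→∅
  live n2: ∅→∅
  live n3: ∅→{u}
  live n4: ∅→∅
  live n5: {u}→∅
  live n6: ∅→∅
  live n7: ∅→∅

Conflict graph:
  a — {u}
  c — {u}
  u — {a,c}
  x — ∅

Colouring:
  clique {a,u} ⇒ need ≥ 2
  2-colouring: R0={u,x}  R1={a,c}
  χ = 2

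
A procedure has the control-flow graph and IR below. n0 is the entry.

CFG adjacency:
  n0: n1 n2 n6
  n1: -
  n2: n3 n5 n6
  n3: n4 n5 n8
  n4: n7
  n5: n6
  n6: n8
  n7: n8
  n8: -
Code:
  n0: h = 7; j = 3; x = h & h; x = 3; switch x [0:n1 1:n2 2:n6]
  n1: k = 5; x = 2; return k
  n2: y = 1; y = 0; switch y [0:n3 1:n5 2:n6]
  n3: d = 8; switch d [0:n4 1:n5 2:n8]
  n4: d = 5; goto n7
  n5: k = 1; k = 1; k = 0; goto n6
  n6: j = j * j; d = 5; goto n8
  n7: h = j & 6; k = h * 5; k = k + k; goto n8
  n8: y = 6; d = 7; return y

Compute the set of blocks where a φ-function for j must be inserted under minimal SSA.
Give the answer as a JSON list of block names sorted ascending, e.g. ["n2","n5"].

Answer: ["n8"]

Working:
idom tree: n1←n0 n2←n0 n3←n2 n4←n3 n5←n2 n6←n0 n7←n4 n8←n0
Join-block Dom:
  n5: preds {n2,n3}: {n0,n2} ∩ {n0,n2,n3} = {n0,n2}; idom=n2
  n6: preds {n0,n2,n5}: {n0} ∩ {n0,n2} ∩ {n0,n2,n5} = {n0}; idom=n0
  n8: preds {n3,n6,n7}: {n0,n2,n3} ∩ {n0,n6} ∩ {n0,n2,n3,n4,n7} = {n0}; idom=n0

DF walk-up:
  join n5 pred n2: · stop@n2
  join n5 pred n3: n3 stop@n2
  join n6 pred n0: · stop@n0
  join n6 pred n2: n2 stop@n0
  join n6 pred n5: n5→n2 stop@n0
  join n8 pred n3: n3→n2 stop@n0
  join n8 pred n6: n6 stop@n0
  join n8 pred n7: n7→n4→n3→n2 stop@n0
  n0 → ∅
  n1 → ∅
  n2 → {n6,n8}
  n3 → {n5,n8}
  n4 → {n8}
  n5 → {n6}
  n6 → {n8}
  n7 → {n8}
  n8 → ∅

φ for j: defs {n0,n6}
  DF⁺ = {n8}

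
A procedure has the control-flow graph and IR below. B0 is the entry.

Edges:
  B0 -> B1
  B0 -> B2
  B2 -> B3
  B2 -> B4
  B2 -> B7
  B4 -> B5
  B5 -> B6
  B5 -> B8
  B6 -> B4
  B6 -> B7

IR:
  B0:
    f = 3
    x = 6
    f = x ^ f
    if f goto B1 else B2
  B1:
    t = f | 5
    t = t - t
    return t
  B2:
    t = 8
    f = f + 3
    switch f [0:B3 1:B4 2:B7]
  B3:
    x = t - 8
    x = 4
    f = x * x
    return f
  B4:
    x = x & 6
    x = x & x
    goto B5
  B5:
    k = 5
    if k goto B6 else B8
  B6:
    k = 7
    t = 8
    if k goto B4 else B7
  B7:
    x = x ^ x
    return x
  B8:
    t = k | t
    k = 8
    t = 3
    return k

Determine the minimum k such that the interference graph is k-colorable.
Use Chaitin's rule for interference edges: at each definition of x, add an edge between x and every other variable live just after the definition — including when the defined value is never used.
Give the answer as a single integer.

Answer: 3

Analysis:
Per-block:
  B0: {f,x} / ∅
  B1: {t} / {f}
  B2: {f,t} / {f}
  B3: {f,x} / {t}
  B4: {x} / {x}
  B5: {k} / ∅
  B6: {k,t} / ∅
  B7: {x} / {x}
  B8: {k,t} / {k,t}

Backward fixpoint:
  live B0: ∅→{f,x}
  live B1: {f}→∅
  live B2: {f,x}→{t,x}
  live B3: {t}→∅
  live B4: {t,x}→{t,x}
  live B5: {t,x}→{k,t,x}
  live B6: {x}→{t,x}
  live B7: {x}→∅
  live B8: {k,t}→∅

Interfere edges:
  f: {t,x}
  k: {t,x}
  t: {f,k,x}
  x: {f,k,t}

Registers:
  clique {f,t,x} ⇒ need ≥ 3
  3-colouring: c0={t}  c1={x}  c2={f,k}
  χ = 3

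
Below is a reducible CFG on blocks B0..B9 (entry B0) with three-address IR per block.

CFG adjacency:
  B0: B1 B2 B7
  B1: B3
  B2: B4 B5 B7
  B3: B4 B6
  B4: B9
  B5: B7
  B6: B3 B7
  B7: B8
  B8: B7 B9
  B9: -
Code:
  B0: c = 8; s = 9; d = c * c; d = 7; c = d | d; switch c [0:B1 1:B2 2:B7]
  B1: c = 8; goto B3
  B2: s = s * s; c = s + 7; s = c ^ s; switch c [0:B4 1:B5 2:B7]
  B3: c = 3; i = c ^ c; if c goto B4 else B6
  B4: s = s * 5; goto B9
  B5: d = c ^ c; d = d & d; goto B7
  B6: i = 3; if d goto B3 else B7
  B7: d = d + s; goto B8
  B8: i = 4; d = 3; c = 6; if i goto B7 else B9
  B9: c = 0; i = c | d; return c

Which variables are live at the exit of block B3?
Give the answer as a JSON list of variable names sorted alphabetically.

Answer: ["d", "s"]

Working:
Block summaries:
  B0: {c,d,s} / ∅
  B1: {c} / ∅
  B2: {c,s} / {s}
  B3: {c,i} / ∅
  B4: {s} / {s}
  B5: {d} / {c}
  B6: {i} / {d}
  B7: {d} / {d,s}
  B8: {c,d,i} / ∅
  B9: {c,i} / {d}

Liveness:
  B0 li=∅ lo={d,s}
  B1 li={d,s} lo={d,s}
  B2 li={d,s} lo={c,d,s}
  B3 li={d,s} lo={d,s}
  B4 li={d,s} lo={d}
  B5 li={c,s} lo={d,s}
  B6 li={d,s} lo={d,s}
  B7 li={d,s} lo={s}
  B8 li={s} lo={d,s}
  B9 li={d} lo=∅

live-out(B3) = ["d", "s"]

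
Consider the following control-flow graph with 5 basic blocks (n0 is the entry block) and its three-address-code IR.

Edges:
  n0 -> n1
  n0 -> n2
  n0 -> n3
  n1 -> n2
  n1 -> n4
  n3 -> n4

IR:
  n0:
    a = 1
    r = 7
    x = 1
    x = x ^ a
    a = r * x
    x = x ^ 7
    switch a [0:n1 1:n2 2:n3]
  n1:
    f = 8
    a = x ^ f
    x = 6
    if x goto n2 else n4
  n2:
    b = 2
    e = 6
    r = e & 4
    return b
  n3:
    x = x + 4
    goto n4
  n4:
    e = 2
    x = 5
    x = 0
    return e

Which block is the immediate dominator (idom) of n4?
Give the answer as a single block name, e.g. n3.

Answer: n0

Derivation:
idom tree: n1←n0 n2←n0 n3←n0 n4←n0
Dom∩ at merges:
  n2: preds {n0,n1}: {n0} ∩ {n0,n1} = {n0}; idom=n0
  n4: preds {n1,n3}: {n0,n1} ∩ {n0,n3} = {n0}; idom=n0

idom(n4) = n0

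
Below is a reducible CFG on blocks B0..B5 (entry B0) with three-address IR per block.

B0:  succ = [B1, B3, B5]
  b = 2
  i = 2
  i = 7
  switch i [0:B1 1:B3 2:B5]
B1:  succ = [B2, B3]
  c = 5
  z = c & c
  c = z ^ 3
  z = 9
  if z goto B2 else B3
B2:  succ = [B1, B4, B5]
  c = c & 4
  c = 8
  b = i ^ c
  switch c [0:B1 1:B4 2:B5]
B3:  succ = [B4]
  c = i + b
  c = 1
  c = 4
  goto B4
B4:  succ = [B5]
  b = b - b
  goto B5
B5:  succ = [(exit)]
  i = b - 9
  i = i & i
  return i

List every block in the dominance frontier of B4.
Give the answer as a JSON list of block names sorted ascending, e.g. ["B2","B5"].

idom tree: B1←B0 B2←B1 B3←B0 B4←B0 B5←B0
Join-block Dom:
  B1: preds {B0,B2}: {B0} ∩ {B0,B1,B2} = {B0}; idom=B0
  B3: preds {B0,B1}: {B0} ∩ {B0,B1} = {B0}; idom=B0
  B4: preds {B2,B3}: {B0,B1,B2} ∩ {B0,B3} = {B0}; idom=B0
  B5: preds {B0,B2,B4}: {B0} ∩ {B0,B1,B2} ∩ {B0,B4} = {B0}; idom=B0

DF derivation:
  B1←B0: walk · to B0
  B1←B2: walk B2→B1 to B0
  B3←B0: walk · to B0
  B3←B1: walk B1 to B0
  B4←B2: walk B2→B1 to B0
  B4←B3: walk B3 to B0
  B5←B0: walk · to B0
  B5←B2: walk B2→B1 to B0
  B5←B4: walk B4 to B0
  DF(B0)=∅
  DF(B1)={B1,B3,B4,B5}
  DF(B2)={B1,B4,B5}
  DF(B3)={B4}
  DF(B4)={B5}
  DF(B5)=∅

DF(B4) = ["B5"]

Answer: ["B5"]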